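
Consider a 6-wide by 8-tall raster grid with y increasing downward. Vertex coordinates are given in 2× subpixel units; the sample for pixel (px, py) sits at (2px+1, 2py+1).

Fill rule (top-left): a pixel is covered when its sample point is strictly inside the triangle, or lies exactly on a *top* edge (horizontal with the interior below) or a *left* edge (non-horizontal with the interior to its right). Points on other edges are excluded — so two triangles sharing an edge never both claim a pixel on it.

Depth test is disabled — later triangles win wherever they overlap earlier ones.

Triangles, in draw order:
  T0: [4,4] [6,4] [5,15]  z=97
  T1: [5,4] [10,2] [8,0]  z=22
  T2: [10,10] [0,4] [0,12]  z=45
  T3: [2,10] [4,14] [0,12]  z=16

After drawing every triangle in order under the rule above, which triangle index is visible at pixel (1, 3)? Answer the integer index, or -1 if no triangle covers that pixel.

T0:
  2·area = 22
  edge (4, 4)→(6, 4): d=(2,0) top-left  bias=+0
  edge (6, 4)→(5, 15): d=(-1,11) right/bottom  bias=-1
  edge (5, 15)→(4, 4): d=(-1,-11) top-left  bias=+0
    (2,2)@(5, 5): e=[2,10,10] → █
    (3,2)@(7, 5): e=[2,-12,32] → ·
    (2,3)@(5, 7): e=[6,8,8] → █
    (3,3)@(7, 7): e=[6,-14,30] → ·
    (2,4)@(5, 9): e=[10,6,6] → █
    (3,4)@(7, 9): e=[10,-16,28] → ·
    (2,5)@(5, 11): e=[14,4,4] → █
    (3,5)@(7, 11): e=[14,-18,26] → ·
    (2,6)@(5, 13): e=[18,2,2] → █
    (3,6)@(7, 13): e=[18,-20,24] → ·
    (2,7)@(5, 15): e=[22,0,0] → ·  [on edge]
  covered (5 px):
    · · · · · ·
    · · · · · ·
    · · █ · · ·
    · · █ · · ·
    · · █ · · ·
    · · █ · · ·
    · · █ · · ·
    · · · · · ·
T1:
  2·area = 14  (B↔C swapped to make it positive)
  edge (5, 4)→(8, 0): d=(3,-4) top-left  bias=+0
  edge (8, 0)→(10, 2): d=(2,2) right/bottom  bias=-1
  edge (10, 2)→(5, 4): d=(-5,2) right/bottom  bias=-1
    (4,0)@(9, 1): e=[7,0,7] → ·  [on edge]
    (3,1)@(7, 3): e=[5,8,1] → █
    (4,1)@(9, 3): e=[13,4,-3] → ·
    (5,1)@(11, 3): e=[21,0,-7] → ·  [on edge]
    (3,2)@(7, 5): e=[11,12,-9] → ·
  covered (1 px):
    · · · · · ·
    · · · █ · ·
    · · · · · ·
    · · · · · ·
    · · · · · ·
    · · · · · ·
    · · · · · ·
    · · · · · ·
T2:
  2·area = 80  (B↔C swapped to make it positive)
  edge (10, 10)→(0, 12): d=(-10,2) right/bottom  bias=-1
  edge (0, 12)→(0, 4): d=(0,-8) top-left  bias=+0
  edge (0, 4)→(10, 10): d=(10,6) right/bottom  bias=-1
    (0,2)@(1, 5): e=[68,8,4] → █
    (1,2)@(3, 5): e=[64,24,-8] → ·
    (0,3)@(1, 7): e=[48,8,24] → █
    (1,3)@(3, 7): e=[44,24,12] → █
    (2,3)@(5, 7): e=[40,40,0] → ·  [on edge]
    (0,4)@(1, 9): e=[28,8,44] → █
    (2,4)@(5, 9): e=[20,40,20] → █
    (3,4)@(7, 9): e=[16,56,8] → █
    (4,4)@(9, 9): e=[12,72,-4] → ·
    (0,5)@(1, 11): e=[8,8,64] → █
    (2,5)@(5, 11): e=[0,40,40] → ·  [on edge]
    (3,5)@(7, 11): e=[-4,56,28] → ·
  covered (9 px):
    · · · · · ·
    · · · · · ·
    █ · · · · ·
    █ █ · · · ·
    █ █ █ █ · ·
    █ █ · · · ·
    · · · · · ·
    · · · · · ·
T3:
  2·area = 12
  edge (2, 10)→(4, 14): d=(2,4) right/bottom  bias=-1
  edge (4, 14)→(0, 12): d=(-4,-2) top-left  bias=+0
  edge (0, 12)→(2, 10): d=(2,-2) top-left  bias=+0
    (5,0)@(11, 1): e=[-54,66,0] → ·  [on edge]
    (4,1)@(9, 3): e=[-42,54,0] → ·  [on edge]
    (3,2)@(7, 5): e=[-30,42,0] → ·  [on edge]
    (2,3)@(5, 7): e=[-18,30,0] → ·  [on edge]
    (1,4)@(3, 9): e=[-6,18,0] → ·  [on edge]
    (0,5)@(1, 11): e=[6,6,0] → █  [on edge]
    (1,5)@(3, 11): e=[-2,10,4] → ·
    (0,6)@(1, 13): e=[10,-2,4] → ·
    (1,6)@(3, 13): e=[2,2,8] → █
    (2,6)@(5, 13): e=[-6,6,12] → ·
    (1,7)@(3, 15): e=[6,-6,12] → ·
  covered (2 px):
    · · · · · ·
    · · · · · ·
    · · · · · ·
    · · · · · ·
    · · · · · ·
    █ · · · · ·
    · █ · · · ·
    · · · · · ·

Z-buffer (winner per pixel, '.' = empty):
  . . . . . .
  . . . 1 . .
  2 . 0 . . .
  2 2 0 . . .
  2 2 2 2 . .
  3 2 0 . . .
  . 3 0 . . .
  . . . . . .

Answer: 2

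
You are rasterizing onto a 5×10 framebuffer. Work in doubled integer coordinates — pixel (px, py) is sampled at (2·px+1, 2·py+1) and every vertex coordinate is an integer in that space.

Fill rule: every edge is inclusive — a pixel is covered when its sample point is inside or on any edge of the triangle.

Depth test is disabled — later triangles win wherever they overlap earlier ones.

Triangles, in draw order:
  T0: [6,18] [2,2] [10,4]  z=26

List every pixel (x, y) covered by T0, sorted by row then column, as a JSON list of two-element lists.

T0:
  2·area = 120
  edge (6, 18)→(2, 2): d=(-4,-16) inclusive
  edge (2, 2)→(10, 4): d=(8,2) inclusive
  edge (10, 4)→(6, 18): d=(-4,14) inclusive
    (1,1)@(3, 3): e=[12,6,102] → █
    (2,1)@(5, 3): e=[44,2,74] → █
    (3,1)@(7, 3): e=[76,-2,46] → ·
    (1,2)@(3, 5): e=[4,22,94] → █
    (3,2)@(7, 5): e=[68,14,38] → █
    (4,2)@(9, 5): e=[100,10,10] → █
    (1,3)@(3, 7): e=[-4,38,86] → ·
    (2,3)@(5, 7): e=[28,34,58] → █
    (2,4)@(5, 9): e=[20,50,50] → █
    (4,4)@(9, 9): e=[84,42,-6] → ·
    (2,5)@(5, 11): e=[12,66,42] → █
    (4,5)@(9, 11): e=[76,58,-14] → ·
  covered (15 px):
    · · · · ·
    · █ █ · ·
    · █ █ █ █
    · · █ █ █
    · · █ █ ·
    · · █ █ ·
    · · █ █ ·
    · · · · ·
    · · · · ·
    · · · · ·

Final: [[1,1],[2,1],[1,2],[2,2],[3,2],[4,2],[2,3],[3,3],[4,3],[2,4],[3,4],[2,5],[3,5],[2,6],[3,6]]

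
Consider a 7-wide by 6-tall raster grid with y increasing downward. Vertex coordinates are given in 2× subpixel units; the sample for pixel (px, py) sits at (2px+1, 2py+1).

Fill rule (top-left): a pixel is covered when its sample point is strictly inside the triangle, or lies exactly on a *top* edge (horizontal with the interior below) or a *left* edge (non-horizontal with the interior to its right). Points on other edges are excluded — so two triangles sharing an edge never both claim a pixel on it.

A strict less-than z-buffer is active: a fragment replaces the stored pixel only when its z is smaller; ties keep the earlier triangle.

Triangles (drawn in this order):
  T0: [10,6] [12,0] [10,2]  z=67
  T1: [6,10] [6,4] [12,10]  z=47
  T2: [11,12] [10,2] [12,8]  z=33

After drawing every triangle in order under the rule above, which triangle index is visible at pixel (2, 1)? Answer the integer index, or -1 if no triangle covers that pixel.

T0:
  2·area = 8  (B↔C swapped to make it positive)
  edge (10, 6)→(10, 2): d=(0,-4) top-left  bias=+0
  edge (10, 2)→(12, 0): d=(2,-2) top-left  bias=+0
  edge (12, 0)→(10, 6): d=(-2,6) right/bottom  bias=-1
    (5,0)@(11, 1): e=[4,0,4] → #  [on edge]
    (6,0)@(13, 1): e=[12,4,-8] → ·
    (4,1)@(9, 3): e=[-4,0,12] → ·  [on edge]
    (5,1)@(11, 3): e=[4,4,0] → ·  [on edge]
    (3,2)@(7, 5): e=[-12,0,20] → ·  [on edge]
    (2,3)@(5, 7): e=[-20,0,28] → ·  [on edge]
    (1,4)@(3, 9): e=[-28,0,36] → ·  [on edge]
    (4,4)@(9, 9): e=[-4,12,0] → ·  [on edge]
    (0,5)@(1, 11): e=[-36,0,44] → ·  [on edge]
  covered (1 px):
    · · · · · # ·
    · · · · · · ·
    · · · · · · ·
    · · · · · · ·
    · · · · · · ·
    · · · · · · ·
T1:
  2·area = 36
  edge (6, 10)→(6, 4): d=(0,-6) top-left  bias=+0
  edge (6, 4)→(12, 10): d=(6,6) right/bottom  bias=-1
  edge (12, 10)→(6, 10): d=(-6,0) right/bottom  bias=-1
    (1,0)@(3, 1): e=[-18,0,54] → ·  [on edge]
    (2,1)@(5, 3): e=[-6,0,42] → ·  [on edge]
    (3,2)@(7, 5): e=[6,0,30] → ·  [on edge]
    (3,3)@(7, 7): e=[6,12,18] → #
    (4,3)@(9, 7): e=[18,0,18] → ·  [on edge]
    (3,4)@(7, 9): e=[6,24,6] → #
    (4,4)@(9, 9): e=[18,12,6] → #
    (5,4)@(11, 9): e=[30,0,6] → ·  [on edge]
    (3,5)@(7, 11): e=[6,36,-6] → ·
    (4,5)@(9, 11): e=[18,24,-6] → ·
    (6,5)@(13, 11): e=[42,0,-6] → ·  [on edge]
  covered (3 px):
    · · · · · · ·
    · · · · · · ·
    · · · · · · ·
    · · · # · · ·
    · · · # # · ·
    · · · · · · ·
T2:
  2·area = 14
  edge (11, 12)→(10, 2): d=(-1,-10) top-left  bias=+0
  edge (10, 2)→(12, 8): d=(2,6) right/bottom  bias=-1
  edge (12, 8)→(11, 12): d=(-1,4) right/bottom  bias=-1
    (5,2)@(11, 5): e=[7,0,7] → ·  [on edge]
    (5,3)@(11, 7): e=[5,4,5] → #
    (6,3)@(13, 7): e=[25,-8,-3] → ·
    (5,4)@(11, 9): e=[3,8,3] → #
    (6,4)@(13, 9): e=[23,-4,-5] → ·
    (5,5)@(11, 11): e=[1,12,1] → #
    (6,5)@(13, 11): e=[21,0,-7] → ·  [on edge]
  covered (3 px):
    · · · · · · ·
    · · · · · · ·
    · · · · · · ·
    · · · · · # ·
    · · · · · # ·
    · · · · · # ·

Z-buffer (winner per pixel, '.' = empty):
  . . . . . 0 .
  . . . . . . .
  . . . . . . .
  . . . 1 . 2 .
  . . . 1 1 2 .
  . . . . . 2 .

Answer: -1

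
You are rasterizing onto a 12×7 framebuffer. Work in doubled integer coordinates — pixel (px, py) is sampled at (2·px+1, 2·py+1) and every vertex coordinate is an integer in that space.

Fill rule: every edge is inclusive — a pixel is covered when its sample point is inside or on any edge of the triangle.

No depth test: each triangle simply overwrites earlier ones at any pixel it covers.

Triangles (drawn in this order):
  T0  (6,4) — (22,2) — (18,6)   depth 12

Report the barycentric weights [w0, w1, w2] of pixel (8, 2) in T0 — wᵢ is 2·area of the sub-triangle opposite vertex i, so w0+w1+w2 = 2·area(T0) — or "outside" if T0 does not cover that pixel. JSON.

T0:
  2·area = 56
  edge (6, 4)→(22, 2): d=(16,-2) inclusive
  edge (22, 2)→(18, 6): d=(-4,4) inclusive
  edge (18, 6)→(6, 4): d=(-12,-2) inclusive
    (11,0)@(23, 1): e=[-14,0,70] → .  [on edge]
    (7,1)@(15, 3): e=[2,24,30] → X
    (8,1)@(17, 3): e=[6,16,34] → X
    (9,1)@(19, 3): e=[10,8,38] → X
    (10,1)@(21, 3): e=[14,0,42] → X  [on edge]
    (11,1)@(23, 3): e=[18,-8,46] → .
    (6,2)@(13, 5): e=[30,24,2] → X
    (9,2)@(19, 5): e=[42,0,14] → X  [on edge]
    (10,2)@(21, 5): e=[46,-8,18] → .
    (6,3)@(13, 7): e=[62,16,-22] → .
    (7,3)@(15, 7): e=[66,8,-18] → .
    (8,3)@(17, 7): e=[70,0,-14] → .  [on edge]
    (7,4)@(15, 9): e=[98,0,-42] → .  [on edge]
    (6,5)@(13, 11): e=[126,0,-70] → .  [on edge]
    (5,6)@(11, 13): e=[154,0,-98] → .  [on edge]
  covered (8 px):
    . . . . . . . . . . . .
    . . . . . . . X X X X .
    . . . . . . X X X X . .
    . . . . . . . . . . . .
    . . . . . . . . . . . .
    . . . . . . . . . . . .
    . . . . . . . . . . . .

Result: [8,10,38]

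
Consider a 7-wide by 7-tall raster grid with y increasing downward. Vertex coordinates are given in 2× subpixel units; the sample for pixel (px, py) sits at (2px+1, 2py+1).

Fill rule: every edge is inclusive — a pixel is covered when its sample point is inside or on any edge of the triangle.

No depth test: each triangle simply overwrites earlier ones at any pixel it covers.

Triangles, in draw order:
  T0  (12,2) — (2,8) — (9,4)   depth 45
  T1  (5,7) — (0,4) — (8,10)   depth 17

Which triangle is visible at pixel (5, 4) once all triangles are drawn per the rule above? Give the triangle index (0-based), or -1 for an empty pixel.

T0:
  2·area = 2  (B↔C swapped to make it positive)
  edge (12, 2)→(9, 4): d=(-3,2) inclusive
  edge (9, 4)→(2, 8): d=(-7,4) inclusive
  edge (2, 8)→(12, 2): d=(10,-6) inclusive
    (3,2)@(7, 5): e=[1,1,0] → #  [on edge]
    (4,2)@(9, 5): e=[-3,-7,12] → ·
    (3,3)@(7, 7): e=[-5,-13,20] → ·
  covered (1 px):
    · · · · · · ·
    · · · · · · ·
    · · · # · · ·
    · · · · · · ·
    · · · · · · ·
    · · · · · · ·
    · · · · · · ·
T1:
  2·area = 6  (B↔C swapped to make it positive)
  edge (5, 7)→(8, 10): d=(3,3) inclusive
  edge (8, 10)→(0, 4): d=(-8,-6) inclusive
  edge (0, 4)→(5, 7): d=(5,3) inclusive
    (0,1)@(1, 3): e=[0,14,-8] → ·  [on edge]
    (1,2)@(3, 5): e=[0,10,-4] → ·  [on edge]
    (2,3)@(5, 7): e=[0,6,0] → #  [on edge]
    (3,3)@(7, 7): e=[-6,18,-6] → ·
    (2,4)@(5, 9): e=[6,-10,10] → ·
    (3,4)@(7, 9): e=[0,2,4] → #  [on edge]
    (4,4)@(9, 9): e=[-6,14,-2] → ·
    (3,5)@(7, 11): e=[6,-14,14] → ·
    (4,5)@(9, 11): e=[0,-2,8] → ·  [on edge]
    (5,6)@(11, 13): e=[0,-6,12] → ·  [on edge]
  covered (2 px):
    · · · · · · ·
    · · · · · · ·
    · · · · · · ·
    · · # · · · ·
    · · · # · · ·
    · · · · · · ·
    · · · · · · ·

Z-buffer (winner per pixel, '.' = empty):
  . . . . . . .
  . . . . . . .
  . . . 0 . . .
  . . 1 . . . .
  . . . 1 . . .
  . . . . . . .
  . . . . . . .

Final: -1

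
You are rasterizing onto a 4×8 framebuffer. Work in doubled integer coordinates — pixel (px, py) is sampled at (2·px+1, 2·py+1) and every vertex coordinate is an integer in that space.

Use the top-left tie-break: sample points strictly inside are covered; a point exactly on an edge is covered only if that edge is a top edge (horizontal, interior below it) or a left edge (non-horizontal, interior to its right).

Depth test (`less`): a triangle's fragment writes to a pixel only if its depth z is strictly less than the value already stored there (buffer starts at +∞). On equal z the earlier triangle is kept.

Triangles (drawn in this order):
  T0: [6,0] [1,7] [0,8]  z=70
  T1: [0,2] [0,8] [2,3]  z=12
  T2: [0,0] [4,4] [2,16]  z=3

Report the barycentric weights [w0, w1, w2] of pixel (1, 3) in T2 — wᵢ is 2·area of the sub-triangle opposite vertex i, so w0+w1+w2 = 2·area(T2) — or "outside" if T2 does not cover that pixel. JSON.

T0:
  2·area = 2
  edge (6, 0)→(1, 7): d=(-5,7) right/bottom  bias=-1
  edge (1, 7)→(0, 8): d=(-1,1) right/bottom  bias=-1
  edge (0, 8)→(6, 0): d=(6,-8) top-left  bias=+0
    (3,0)@(7, 1): e=[-12,0,14] → .  [on edge]
    (2,1)@(5, 3): e=[-8,0,10] → .  [on edge]
    (1,2)@(3, 5): e=[-4,0,6] → .  [on edge]
    (0,3)@(1, 7): e=[0,0,2] → .  [on edge]
  covered (0 px):
    . . . .
    . . . .
    . . . .
    . . . .
    . . . .
    . . . .
    . . . .
    . . . .
T1:
  2·area = 12  (B↔C swapped to make it positive)
  edge (0, 2)→(2, 3): d=(2,1) right/bottom  bias=-1
  edge (2, 3)→(0, 8): d=(-2,5) right/bottom  bias=-1
  edge (0, 8)→(0, 2): d=(0,-6) top-left  bias=+0
    (0,1)@(1, 3): e=[1,5,6] → X
    (1,1)@(3, 3): e=[-1,-5,18] → .
    (0,2)@(1, 5): e=[5,1,6] → X
    (1,2)@(3, 5): e=[3,-9,18] → .
    (0,3)@(1, 7): e=[9,-3,6] → .
  covered (2 px):
    . . . .
    X . . .
    X . . .
    . . . .
    . . . .
    . . . .
    . . . .
    . . . .
T2:
  2·area = 56
  edge (0, 0)→(4, 4): d=(4,4) right/bottom  bias=-1
  edge (4, 4)→(2, 16): d=(-2,12) right/bottom  bias=-1
  edge (2, 16)→(0, 0): d=(-2,-16) top-left  bias=+0
    (0,0)@(1, 1): e=[0,42,14] → .  [on edge]
    (0,1)@(1, 3): e=[8,38,10] → X
    (1,1)@(3, 3): e=[0,14,42] → .  [on edge]
    (0,2)@(1, 5): e=[16,34,6] → X
    (1,2)@(3, 5): e=[8,10,38] → X
    (2,2)@(5, 5): e=[0,-14,70] → .  [on edge]
    (0,3)@(1, 7): e=[24,30,2] → X
    (2,3)@(5, 7): e=[8,-18,66] → .
    (3,3)@(7, 7): e=[0,-42,98] → .  [on edge]
    (0,4)@(1, 9): e=[32,26,-2] → .
    (1,4)@(3, 9): e=[24,2,30] → X
    (2,4)@(5, 9): e=[16,-22,62] → .
  covered (6 px):
    . . . .
    X . . .
    X X . .
    X X . .
    . X . .
    . . . .
    . . . .
    . . . .

Result: [6,34,16]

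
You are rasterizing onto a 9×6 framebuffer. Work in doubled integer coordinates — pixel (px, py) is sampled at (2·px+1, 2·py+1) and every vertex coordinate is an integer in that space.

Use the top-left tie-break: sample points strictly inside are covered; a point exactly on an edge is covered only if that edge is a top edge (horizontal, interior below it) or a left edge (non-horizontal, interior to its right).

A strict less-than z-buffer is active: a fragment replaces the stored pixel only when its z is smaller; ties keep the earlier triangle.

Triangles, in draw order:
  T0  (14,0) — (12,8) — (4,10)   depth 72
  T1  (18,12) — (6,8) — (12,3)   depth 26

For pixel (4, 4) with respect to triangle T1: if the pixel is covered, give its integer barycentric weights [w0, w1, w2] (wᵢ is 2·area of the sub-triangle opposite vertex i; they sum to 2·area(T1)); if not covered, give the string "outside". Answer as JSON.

T0:
  2·area = 60
  edge (14, 0)→(12, 8): d=(-2,8) right/bottom  bias=-1
  edge (12, 8)→(4, 10): d=(-8,2) right/bottom  bias=-1
  edge (4, 10)→(14, 0): d=(10,-10) top-left  bias=+0
    (6,0)@(13, 1): e=[6,54,0] → █  [on edge]
    (7,0)@(15, 1): e=[-10,50,20] → ·
    (5,1)@(11, 3): e=[18,42,0] → █  [on edge]
    (7,1)@(15, 3): e=[-14,34,40] → ·
    (4,2)@(9, 5): e=[30,30,0] → █  [on edge]
    (6,2)@(13, 5): e=[-2,22,40] → ·
    (3,3)@(7, 7): e=[42,18,0] → █  [on edge]
    (6,3)@(13, 7): e=[-6,6,60] → ·
    (2,4)@(5, 9): e=[54,6,0] → █  [on edge]
    (4,4)@(9, 9): e=[22,-2,40] → ·
    (5,4)@(11, 9): e=[6,-6,60] → ·
    (1,5)@(3, 11): e=[66,-6,0] → ·  [on edge]
  covered (10 px):
    · · · · · · █ · ·
    · · · · · █ █ · ·
    · · · · █ █ · · ·
    · · · █ █ █ · · ·
    · · █ █ · · · · ·
    · · · · · · · · ·
T1:
  2·area = 84
  edge (18, 12)→(6, 8): d=(-12,-4) top-left  bias=+0
  edge (6, 8)→(12, 3): d=(6,-5) top-left  bias=+0
  edge (12, 3)→(18, 12): d=(6,9) right/bottom  bias=-1
    (5,2)@(11, 5): e=[56,7,21] → █
    (6,2)@(13, 5): e=[64,17,3] → █
    (7,2)@(15, 5): e=[72,27,-15] → ·
    (1,3)@(3, 7): e=[0,-21,105] → ·  [on edge]
    (4,3)@(9, 7): e=[24,9,51] → █
    (7,3)@(15, 7): e=[48,39,-3] → ·
    (4,4)@(9, 9): e=[0,21,63] → █  [on edge]
    (7,4)@(15, 9): e=[24,51,9] → █
    (8,4)@(17, 9): e=[32,61,-9] → ·
    (4,5)@(9, 11): e=[-24,33,75] → ·
    (5,5)@(11, 11): e=[-16,43,57] → ·
    (6,5)@(13, 11): e=[-8,53,39] → ·
    (7,5)@(15, 11): e=[0,63,21] → █  [on edge]
  covered (11 px):
    · · · · · · · · ·
    · · · · · · · · ·
    · · · · · █ █ · ·
    · · · · █ █ █ · ·
    · · · · █ █ █ █ ·
    · · · · · · · █ █

Result: [21,63,0]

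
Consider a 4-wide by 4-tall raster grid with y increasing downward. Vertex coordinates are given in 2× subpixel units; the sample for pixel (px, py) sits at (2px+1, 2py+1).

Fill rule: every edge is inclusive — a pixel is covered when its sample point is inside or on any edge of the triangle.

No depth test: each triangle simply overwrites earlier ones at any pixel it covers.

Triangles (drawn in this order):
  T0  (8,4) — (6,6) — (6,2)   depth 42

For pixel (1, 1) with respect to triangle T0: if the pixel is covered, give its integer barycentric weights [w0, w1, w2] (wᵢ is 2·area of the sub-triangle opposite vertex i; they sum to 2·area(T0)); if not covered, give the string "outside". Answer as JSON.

T0:
  2·area = 8
  edge (8, 4)→(6, 6): d=(-2,2) inclusive
  edge (6, 6)→(6, 2): d=(0,-4) inclusive
  edge (6, 2)→(8, 4): d=(2,2) inclusive
    (2,0)@(5, 1): e=[12,-4,0] → ·  [on edge]
    (3,1)@(7, 3): e=[4,4,0] → #  [on edge]
    (3,2)@(7, 5): e=[0,4,4] → #  [on edge]
    (2,3)@(5, 7): e=[0,-4,12] → ·  [on edge]
    (3,3)@(7, 7): e=[-4,4,8] → ·
  covered (2 px):
    · · · ·
    · · · #
    · · · #
    · · · ·

Answer: "outside"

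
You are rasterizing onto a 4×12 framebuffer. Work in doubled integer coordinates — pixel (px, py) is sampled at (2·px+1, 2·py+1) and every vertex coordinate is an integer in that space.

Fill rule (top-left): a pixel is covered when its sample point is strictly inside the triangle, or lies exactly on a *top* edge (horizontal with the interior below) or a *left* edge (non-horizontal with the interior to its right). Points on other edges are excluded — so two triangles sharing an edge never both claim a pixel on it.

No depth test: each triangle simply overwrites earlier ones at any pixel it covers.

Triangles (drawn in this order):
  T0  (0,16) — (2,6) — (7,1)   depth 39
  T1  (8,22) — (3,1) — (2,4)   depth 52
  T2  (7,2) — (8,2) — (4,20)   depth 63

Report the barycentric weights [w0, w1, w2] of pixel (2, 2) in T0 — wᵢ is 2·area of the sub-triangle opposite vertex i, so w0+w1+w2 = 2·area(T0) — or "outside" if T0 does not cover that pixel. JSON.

T0:
  2·area = 40
  edge (0, 16)→(2, 6): d=(2,-10) top-left  bias=+0
  edge (2, 6)→(7, 1): d=(5,-5) top-left  bias=+0
  edge (7, 1)→(0, 16): d=(-7,15) right/bottom  bias=-1
    (1,0)@(3, 1): e=[0,-20,60] → ·  [on edge]
    (3,0)@(7, 1): e=[40,0,0] → ·  [on edge]
    (2,1)@(5, 3): e=[24,0,16] → █  [on edge]
    (3,1)@(7, 3): e=[44,10,-14] → ·
    (1,2)@(3, 5): e=[8,0,32] → █  [on edge]
    (3,2)@(7, 5): e=[48,20,-28] → ·
    (0,3)@(1, 7): e=[-8,0,48] → ·  [on edge]
    (1,3)@(3, 7): e=[12,10,18] → █
    (2,3)@(5, 7): e=[32,20,-12] → ·
    (1,4)@(3, 9): e=[16,20,4] → █
    (2,4)@(5, 9): e=[36,30,-26] → ·
    (0,5)@(1, 11): e=[0,20,20] → █  [on edge]
  covered (7 px):
    · · · ·
    · · █ ·
    · █ █ ·
    · █ · ·
    · █ · ·
    █ · · ·
    █ · · ·
    · · · ·
    · · · ·
    · · · ·
    · · · ·
    · · · ·
T1:
  2·area = 36  (B↔C swapped to make it positive)
  edge (8, 22)→(2, 4): d=(-6,-18) top-left  bias=+0
  edge (2, 4)→(3, 1): d=(1,-3) top-left  bias=+0
  edge (3, 1)→(8, 22): d=(5,21) right/bottom  bias=-1
    (0,0)@(1, 1): e=[0,-6,42] → ·  [on edge]
    (1,0)@(3, 1): e=[36,0,0] → ·  [on edge]
    (1,1)@(3, 3): e=[24,2,10] → █
    (2,1)@(5, 3): e=[60,8,-32] → ·
    (1,2)@(3, 5): e=[12,4,20] → █
    (2,2)@(5, 5): e=[48,10,-22] → ·
    (0,3)@(1, 7): e=[-36,0,72] → ·  [on edge]
    (1,3)@(3, 7): e=[0,6,30] → █  [on edge]
    (2,3)@(5, 7): e=[36,12,-12] → ·
    (1,4)@(3, 9): e=[-12,8,40] → ·
    (2,5)@(5, 11): e=[12,16,8] → █
    (3,5)@(7, 11): e=[48,22,-34] → ·
    (2,6)@(5, 13): e=[0,18,18] → █  [on edge]
    (3,9)@(7, 19): e=[0,30,6] → █  [on edge]
  covered (6 px):
    · · · ·
    · █ · ·
    · █ · ·
    · █ · ·
    · · · ·
    · · █ ·
    · · █ ·
    · · · ·
    · · · ·
    · · · █
    · · · ·
    · · · ·
T2:
  2·area = 18
  edge (7, 2)→(8, 2): d=(1,0) top-left  bias=+0
  edge (8, 2)→(4, 20): d=(-4,18) right/bottom  bias=-1
  edge (4, 20)→(7, 2): d=(3,-18) top-left  bias=+0
    (3,1)@(7, 3): e=[1,14,3] → █
    (3,2)@(7, 5): e=[3,6,9] → █
    (3,3)@(7, 7): e=[5,-2,15] → ·
    (2,7)@(5, 15): e=[13,2,3] → █
    (3,7)@(7, 15): e=[13,-34,39] → ·
    (2,8)@(5, 17): e=[15,-6,9] → ·
  covered (3 px):
    · · · ·
    · · · █
    · · · █
    · · · ·
    · · · ·
    · · · ·
    · · · ·
    · · █ ·
    · · · ·
    · · · ·
    · · · ·
    · · · ·

Result: [10,2,28]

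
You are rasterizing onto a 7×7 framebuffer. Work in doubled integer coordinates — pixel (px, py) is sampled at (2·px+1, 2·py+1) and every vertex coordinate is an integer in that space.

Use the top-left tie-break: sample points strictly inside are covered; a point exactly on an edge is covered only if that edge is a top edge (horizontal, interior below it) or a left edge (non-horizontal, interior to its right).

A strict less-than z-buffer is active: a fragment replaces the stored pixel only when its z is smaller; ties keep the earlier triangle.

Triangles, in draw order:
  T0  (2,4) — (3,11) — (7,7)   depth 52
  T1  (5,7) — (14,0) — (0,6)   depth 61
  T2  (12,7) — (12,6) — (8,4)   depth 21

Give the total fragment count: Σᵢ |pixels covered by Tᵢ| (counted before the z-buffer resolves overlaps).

T0:
  2·area = 32  (B↔C swapped to make it positive)
  edge (2, 4)→(7, 7): d=(5,3) right/bottom  bias=-1
  edge (7, 7)→(3, 11): d=(-4,4) right/bottom  bias=-1
  edge (3, 11)→(2, 4): d=(-1,-7) top-left  bias=+0
    (6,0)@(13, 1): e=[-48,0,80] → .  [on edge]
    (5,1)@(11, 3): e=[-32,0,64] → .  [on edge]
    (1,2)@(3, 5): e=[2,24,6] → X
    (2,2)@(5, 5): e=[-4,16,20] → .
    (4,2)@(9, 5): e=[-16,0,48] → .  [on edge]
    (1,3)@(3, 7): e=[12,16,4] → X
    (2,3)@(5, 7): e=[6,8,18] → X
    (3,3)@(7, 7): e=[0,0,32] → .  [on edge]
    (1,4)@(3, 9): e=[22,8,2] → X
    (2,4)@(5, 9): e=[16,0,16] → .  [on edge]
    (1,5)@(3, 11): e=[32,0,0] → .  [on edge]
    (0,6)@(1, 13): e=[48,0,-16] → .  [on edge]
  covered (4 px):
    . . . . . . .
    . . . . . . .
    . X . . . . .
    . X X . . . .
    . X . . . . .
    . . . . . . .
    . . . . . . .
T1:
  2·area = 44  (B↔C swapped to make it positive)
  edge (5, 7)→(0, 6): d=(-5,-1) top-left  bias=+0
  edge (0, 6)→(14, 0): d=(14,-6) top-left  bias=+0
  edge (14, 0)→(5, 7): d=(-9,7) right/bottom  bias=-1
    (3,1)@(7, 3): e=[22,0,22] → X  [on edge]
    (4,1)@(9, 3): e=[24,12,8] → X
    (5,1)@(11, 3): e=[26,24,-6] → .
    (1,2)@(3, 5): e=[8,4,32] → X
    (2,2)@(5, 5): e=[10,16,18] → X
    (4,2)@(9, 5): e=[14,40,-10] → .
    (1,3)@(3, 7): e=[-2,32,14] → .
    (2,3)@(5, 7): e=[0,44,0] → .  [on edge]
    (3,3)@(7, 7): e=[2,56,-14] → .
  covered (5 px):
    . . . . . . .
    . . . X X . .
    . X X X . . .
    . . . . . . .
    . . . . . . .
    . . . . . . .
    . . . . . . .
T2:
  2·area = 4  (B↔C swapped to make it positive)
  edge (12, 7)→(8, 4): d=(-4,-3) top-left  bias=+0
  edge (8, 4)→(12, 6): d=(4,2) right/bottom  bias=-1
  edge (12, 6)→(12, 7): d=(0,1) right/bottom  bias=-1
  covered (0 px):
    . . . . . . .
    . . . . . . .
    . . . . . . .
    . . . . . . .
    . . . . . . .
    . . . . . . .
    . . . . . . .

Answer: 9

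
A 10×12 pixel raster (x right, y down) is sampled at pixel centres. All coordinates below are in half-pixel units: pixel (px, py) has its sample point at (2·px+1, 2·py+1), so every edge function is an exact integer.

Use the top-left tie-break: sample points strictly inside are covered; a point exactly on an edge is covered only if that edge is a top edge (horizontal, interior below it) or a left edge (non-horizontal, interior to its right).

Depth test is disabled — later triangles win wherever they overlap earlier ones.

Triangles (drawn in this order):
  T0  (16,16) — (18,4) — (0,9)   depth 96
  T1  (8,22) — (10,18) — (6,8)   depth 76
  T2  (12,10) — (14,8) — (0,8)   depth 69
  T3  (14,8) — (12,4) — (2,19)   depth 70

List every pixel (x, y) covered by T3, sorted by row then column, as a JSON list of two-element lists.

T0:
  2·area = 206  (B↔C swapped to make it positive)
  edge (16, 16)→(0, 9): d=(-16,-7) top-left  bias=+0
  edge (0, 9)→(18, 4): d=(18,-5) top-left  bias=+0
  edge (18, 4)→(16, 16): d=(-2,12) right/bottom  bias=-1
    (7,2)@(15, 5): e=[169,3,34] → #
    (8,2)@(17, 5): e=[183,13,10] → #
    (9,2)@(19, 5): e=[197,23,-14] → ·
    (4,3)@(9, 7): e=[95,9,102] → #
    (5,3)@(11, 7): e=[109,19,78] → #
    (6,3)@(13, 7): e=[123,29,54] → #
    (9,3)@(19, 7): e=[165,59,-18] → ·
    (0,4)@(1, 9): e=[7,5,194] → #
    (1,4)@(3, 9): e=[21,15,170] → #
    (2,4)@(5, 9): e=[35,25,146] → #
    (3,4)@(7, 9): e=[49,35,122] → #
    (9,4)@(19, 9): e=[133,95,-22] → ·
  covered (26 px):
    · · · · · · · · · ·
    · · · · · · · · · ·
    · · · · · · · # # ·
    · · · · # # # # # ·
    # # # # # # # # # ·
    · · # # # # # # · ·
    · · · · · # # # · ·
    · · · · · · · # · ·
    · · · · · · · · · ·
    · · · · · · · · · ·
    · · · · · · · · · ·
    · · · · · · · · · ·
T1:
  2·area = 36  (B↔C swapped to make it positive)
  edge (8, 22)→(6, 8): d=(-2,-14) top-left  bias=+0
  edge (6, 8)→(10, 18): d=(4,10) right/bottom  bias=-1
  edge (10, 18)→(8, 22): d=(-2,4) right/bottom  bias=-1
    (2,0)@(5, 1): e=[0,-18,54] → ·  [on edge]
    (3,5)@(7, 11): e=[8,2,26] → #
    (4,5)@(9, 11): e=[36,-18,18] → ·
    (3,6)@(7, 13): e=[4,10,22] → #
    (4,6)@(9, 13): e=[32,-10,14] → ·
    (3,7)@(7, 15): e=[0,18,18] → #  [on edge]
    (4,7)@(9, 15): e=[28,-2,10] → ·
    (3,8)@(7, 17): e=[-4,26,14] → ·
    (4,8)@(9, 17): e=[24,6,6] → #
    (5,8)@(11, 17): e=[52,-14,-2] → ·
    (4,9)@(9, 19): e=[20,14,2] → #
    (5,9)@(11, 19): e=[48,-6,-6] → ·
  covered (5 px):
    · · · · · · · · · ·
    · · · · · · · · · ·
    · · · · · · · · · ·
    · · · · · · · · · ·
    · · · · · · · · · ·
    · · · # · · · · · ·
    · · · # · · · · · ·
    · · · # · · · · · ·
    · · · · # · · · · ·
    · · · · # · · · · ·
    · · · · · · · · · ·
    · · · · · · · · · ·
T2:
  2·area = 28  (B↔C swapped to make it positive)
  edge (12, 10)→(0, 8): d=(-12,-2) top-left  bias=+0
  edge (0, 8)→(14, 8): d=(14,0) top-left  bias=+0
  edge (14, 8)→(12, 10): d=(-2,2) right/bottom  bias=-1
    (9,1)@(19, 3): e=[98,-70,0] → ·  [on edge]
    (8,2)@(17, 5): e=[70,-42,0] → ·  [on edge]
    (7,3)@(15, 7): e=[42,-14,0] → ·  [on edge]
    (3,4)@(7, 9): e=[2,14,12] → #
    (4,4)@(9, 9): e=[6,14,8] → #
    (5,4)@(11, 9): e=[10,14,4] → #
    (6,4)@(13, 9): e=[14,14,0] → ·  [on edge]
    (3,5)@(7, 11): e=[-22,42,8] → ·
    (4,5)@(9, 11): e=[-18,42,4] → ·
    (5,5)@(11, 11): e=[-14,42,0] → ·  [on edge]
    (4,6)@(9, 13): e=[-42,70,0] → ·  [on edge]
    (3,7)@(7, 15): e=[-70,98,0] → ·  [on edge]
    (2,8)@(5, 17): e=[-98,126,0] → ·  [on edge]
    (1,9)@(3, 19): e=[-126,154,0] → ·  [on edge]
    (0,10)@(1, 21): e=[-154,182,0] → ·  [on edge]
  covered (3 px):
    · · · · · · · · · ·
    · · · · · · · · · ·
    · · · · · · · · · ·
    · · · · · · · · · ·
    · · · # # # · · · ·
    · · · · · · · · · ·
    · · · · · · · · · ·
    · · · · · · · · · ·
    · · · · · · · · · ·
    · · · · · · · · · ·
    · · · · · · · · · ·
    · · · · · · · · · ·
T3:
  2·area = 70  (B↔C swapped to make it positive)
  edge (14, 8)→(2, 19): d=(-12,11) right/bottom  bias=-1
  edge (2, 19)→(12, 4): d=(10,-15) top-left  bias=+0
  edge (12, 4)→(14, 8): d=(2,4) right/bottom  bias=-1
    (5,3)@(11, 7): e=[45,15,10] → #
    (6,3)@(13, 7): e=[23,45,2] → #
    (7,3)@(15, 7): e=[1,75,-6] → ·
    (4,4)@(9, 9): e=[43,5,22] → #
    (6,4)@(13, 9): e=[-1,65,6] → ·
    (4,5)@(9, 11): e=[19,25,26] → #
    (5,5)@(11, 11): e=[-3,55,18] → ·
    (3,6)@(7, 13): e=[17,15,38] → #
    (4,6)@(9, 13): e=[-5,45,30] → ·
    (2,7)@(5, 15): e=[15,5,50] → #
    (3,7)@(7, 15): e=[-7,35,42] → ·
    (2,8)@(5, 17): e=[-9,25,54] → ·
  covered (7 px):
    · · · · · · · · · ·
    · · · · · · · · · ·
    · · · · · · · · · ·
    · · · · · # # · · ·
    · · · · # # · · · ·
    · · · · # · · · · ·
    · · · # · · · · · ·
    · · # · · · · · · ·
    · · · · · · · · · ·
    · · · · · · · · · ·
    · · · · · · · · · ·
    · · · · · · · · · ·

Final: [[5,3],[6,3],[4,4],[5,4],[4,5],[3,6],[2,7]]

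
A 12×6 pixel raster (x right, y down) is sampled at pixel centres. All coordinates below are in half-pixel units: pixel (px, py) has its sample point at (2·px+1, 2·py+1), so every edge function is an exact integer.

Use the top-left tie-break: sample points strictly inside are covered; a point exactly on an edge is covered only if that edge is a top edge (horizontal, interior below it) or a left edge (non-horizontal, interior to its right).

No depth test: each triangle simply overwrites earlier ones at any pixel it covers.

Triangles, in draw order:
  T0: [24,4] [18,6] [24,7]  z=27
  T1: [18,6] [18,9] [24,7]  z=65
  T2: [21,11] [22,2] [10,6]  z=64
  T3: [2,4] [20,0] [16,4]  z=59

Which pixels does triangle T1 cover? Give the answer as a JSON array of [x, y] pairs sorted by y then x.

T0:
  2·area = 18  (B↔C swapped to make it positive)
  edge (24, 4)→(24, 7): d=(0,3) right/bottom  bias=-1
  edge (24, 7)→(18, 6): d=(-6,-1) top-left  bias=+0
  edge (18, 6)→(24, 4): d=(6,-2) top-left  bias=+0
    (10,2)@(21, 5): e=[9,9,0] → X  [on edge]
    (11,2)@(23, 5): e=[3,11,4] → X
    (7,3)@(15, 7): e=[27,-9,0] → .  [on edge]
    (10,3)@(21, 7): e=[9,-3,12] → .
    (11,3)@(23, 7): e=[3,-1,16] → .
    (4,4)@(9, 9): e=[45,-27,0] → .  [on edge]
    (1,5)@(3, 11): e=[63,-45,0] → .  [on edge]
  covered (2 px):
    . . . . . . . . . . . .
    . . . . . . . . . . . .
    . . . . . . . . . . X X
    . . . . . . . . . . . .
    . . . . . . . . . . . .
    . . . . . . . . . . . .
T1:
  2·area = 18  (B↔C swapped to make it positive)
  edge (18, 6)→(24, 7): d=(6,1) right/bottom  bias=-1
  edge (24, 7)→(18, 9): d=(-6,2) right/bottom  bias=-1
  edge (18, 9)→(18, 6): d=(0,-3) top-left  bias=+0
    (9,3)@(19, 7): e=[5,10,3] → X
    (10,3)@(21, 7): e=[3,6,9] → X
    (11,3)@(23, 7): e=[1,2,15] → X
    (9,4)@(19, 9): e=[17,-2,3] → .
    (10,4)@(21, 9): e=[15,-6,9] → .
    (11,4)@(23, 9): e=[13,-10,15] → .
  covered (3 px):
    . . . . . . . . . . . .
    . . . . . . . . . . . .
    . . . . . . . . . . . .
    . . . . . . . . . X X X
    . . . . . . . . . . . .
    . . . . . . . . . . . .
T2:
  2·area = 104  (B↔C swapped to make it positive)
  edge (21, 11)→(10, 6): d=(-11,-5) top-left  bias=+0
  edge (10, 6)→(22, 2): d=(12,-4) top-left  bias=+0
  edge (22, 2)→(21, 11): d=(-1,9) right/bottom  bias=-1
    (9,1)@(19, 3): e=[78,0,26] → X  [on edge]
    (10,1)@(21, 3): e=[88,8,8] → X
    (11,1)@(23, 3): e=[98,16,-10] → .
    (6,2)@(13, 5): e=[26,0,78] → X  [on edge]
    (7,2)@(15, 5): e=[36,8,60] → X
    (8,2)@(17, 5): e=[46,16,42] → X
    (11,2)@(23, 5): e=[76,40,-12] → .
    (3,3)@(7, 7): e=[-26,0,130] → .  [on edge]
    (6,3)@(13, 7): e=[4,24,76] → X
    (11,3)@(23, 7): e=[54,64,-14] → .
    (0,4)@(1, 9): e=[-78,0,182] → .  [on edge]
    (6,4)@(13, 9): e=[-18,48,74] → .
    (10,5)@(21, 11): e=[0,104,0] → .  [on edge]
  covered (15 px):
    . . . . . . . . . . . .
    . . . . . . . . . X X .
    . . . . . . X X X X X .
    . . . . . . X X X X X .
    . . . . . . . . X X X .
    . . . . . . . . . . . .
T3:
  2·area = 56
  edge (2, 4)→(20, 0): d=(18,-4) top-left  bias=+0
  edge (20, 0)→(16, 4): d=(-4,4) right/bottom  bias=-1
  edge (16, 4)→(2, 4): d=(-14,0) right/bottom  bias=-1
    (8,0)@(17, 1): e=[6,8,42] → X
    (9,0)@(19, 1): e=[14,0,42] → .  [on edge]
    (3,1)@(7, 3): e=[2,40,14] → X
    (4,1)@(9, 3): e=[10,32,14] → X
    (5,1)@(11, 3): e=[18,24,14] → X
    (6,1)@(13, 3): e=[26,16,14] → X
    (7,1)@(15, 3): e=[34,8,14] → X
    (8,1)@(17, 3): e=[42,0,14] → .  [on edge]
    (3,2)@(7, 5): e=[38,32,-14] → .
    (4,2)@(9, 5): e=[46,24,-14] → .
    (5,2)@(11, 5): e=[54,16,-14] → .
    (6,2)@(13, 5): e=[62,8,-14] → .
    (7,2)@(15, 5): e=[70,0,-14] → .  [on edge]
    (6,3)@(13, 7): e=[98,0,-42] → .  [on edge]
    (5,4)@(11, 9): e=[126,0,-70] → .  [on edge]
    (4,5)@(9, 11): e=[154,0,-98] → .  [on edge]
  covered (6 px):
    . . . . . . . . X . . .
    . . . X X X X X . . . .
    . . . . . . . . . . . .
    . . . . . . . . . . . .
    . . . . . . . . . . . .
    . . . . . . . . . . . .

Answer: [[9,3],[10,3],[11,3]]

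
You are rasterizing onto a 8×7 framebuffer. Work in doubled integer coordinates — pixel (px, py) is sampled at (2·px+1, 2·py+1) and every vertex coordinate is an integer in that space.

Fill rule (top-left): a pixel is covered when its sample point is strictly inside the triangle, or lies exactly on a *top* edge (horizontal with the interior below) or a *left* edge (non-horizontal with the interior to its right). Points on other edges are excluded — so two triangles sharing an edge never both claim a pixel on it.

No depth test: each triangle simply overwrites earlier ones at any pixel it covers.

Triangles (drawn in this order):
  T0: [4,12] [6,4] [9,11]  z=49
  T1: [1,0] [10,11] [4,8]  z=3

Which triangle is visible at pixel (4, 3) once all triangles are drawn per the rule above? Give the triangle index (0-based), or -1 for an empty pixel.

T0:
  2·area = 38
  edge (4, 12)→(6, 4): d=(2,-8) top-left  bias=+0
  edge (6, 4)→(9, 11): d=(3,7) right/bottom  bias=-1
  edge (9, 11)→(4, 12): d=(-5,1) right/bottom  bias=-1
    (3,3)@(7, 7): e=[14,2,22] → █
    (4,3)@(9, 7): e=[30,-12,20] → ·
    (2,4)@(5, 9): e=[2,22,14] → █
    (4,4)@(9, 9): e=[34,-6,10] → ·
    (2,5)@(5, 11): e=[6,28,4] → █
    (4,5)@(9, 11): e=[38,0,0] → ·  [on edge]
    (2,6)@(5, 13): e=[10,34,-6] → ·
    (3,6)@(7, 13): e=[26,20,-8] → ·
  covered (5 px):
    · · · · · · · ·
    · · · · · · · ·
    · · · · · · · ·
    · · · █ · · · ·
    · · █ █ · · · ·
    · · █ █ · · · ·
    · · · · · · · ·
T1:
  2·area = 39
  edge (1, 0)→(10, 11): d=(9,11) right/bottom  bias=-1
  edge (10, 11)→(4, 8): d=(-6,-3) top-left  bias=+0
  edge (4, 8)→(1, 0): d=(-3,-8) top-left  bias=+0
    (1,1)@(3, 3): e=[5,27,7] → █
    (2,1)@(5, 3): e=[-17,33,23] → ·
    (1,2)@(3, 5): e=[23,15,1] → █
    (2,2)@(5, 5): e=[1,21,17] → █
    (3,2)@(7, 5): e=[-21,27,33] → ·
    (1,3)@(3, 7): e=[41,3,-5] → ·
    (2,3)@(5, 7): e=[19,9,11] → █
    (3,3)@(7, 7): e=[-3,15,27] → ·
    (2,4)@(5, 9): e=[37,-3,5] → ·
    (3,4)@(7, 9): e=[15,3,21] → █
    (4,4)@(9, 9): e=[-7,9,37] → ·
    (3,5)@(7, 11): e=[33,-9,15] → ·
  covered (5 px):
    · · · · · · · ·
    · █ · · · · · ·
    · █ █ · · · · ·
    · · █ · · · · ·
    · · · █ · · · ·
    · · · · · · · ·
    · · · · · · · ·

Z-buffer (winner per pixel, '.' = empty):
  . . . . . . . .
  . 1 . . . . . .
  . 1 1 . . . . .
  . . 1 0 . . . .
  . . 0 1 . . . .
  . . 0 0 . . . .
  . . . . . . . .

Answer: -1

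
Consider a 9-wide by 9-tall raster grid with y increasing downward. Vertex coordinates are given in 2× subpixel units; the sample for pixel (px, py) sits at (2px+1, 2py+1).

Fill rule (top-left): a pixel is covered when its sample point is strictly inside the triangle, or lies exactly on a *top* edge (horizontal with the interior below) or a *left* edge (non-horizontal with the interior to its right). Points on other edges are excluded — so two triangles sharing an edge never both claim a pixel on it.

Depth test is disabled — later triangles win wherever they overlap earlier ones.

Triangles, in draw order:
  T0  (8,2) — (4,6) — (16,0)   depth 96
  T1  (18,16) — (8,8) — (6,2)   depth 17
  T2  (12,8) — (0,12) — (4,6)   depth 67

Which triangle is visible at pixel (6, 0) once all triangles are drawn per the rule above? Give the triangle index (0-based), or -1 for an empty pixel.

T0:
  2·area = 24  (B↔C swapped to make it positive)
  edge (8, 2)→(16, 0): d=(8,-2) top-left  bias=+0
  edge (16, 0)→(4, 6): d=(-12,6) right/bottom  bias=-1
  edge (4, 6)→(8, 2): d=(4,-4) top-left  bias=+0
    (4,0)@(9, 1): e=[-6,30,0] → .  [on edge]
    (6,0)@(13, 1): e=[2,6,16] → X
    (7,0)@(15, 1): e=[6,-6,24] → .
    (3,1)@(7, 3): e=[6,18,0] → X  [on edge]
    (4,1)@(9, 3): e=[10,6,8] → X
    (5,1)@(11, 3): e=[14,-6,16] → .
    (6,1)@(13, 3): e=[18,-18,24] → .
    (2,2)@(5, 5): e=[18,6,0] → X  [on edge]
    (3,2)@(7, 5): e=[22,-6,8] → .
    (4,2)@(9, 5): e=[26,-18,16] → .
    (1,3)@(3, 7): e=[30,-6,0] → .  [on edge]
    (2,3)@(5, 7): e=[34,-18,8] → .
    (0,4)@(1, 9): e=[42,-18,0] → .  [on edge]
  covered (4 px):
    . . . . . . X . .
    . . . X X . . . .
    . . X . . . . . .
    . . . . . . . . .
    . . . . . . . . .
    . . . . . . . . .
    . . . . . . . . .
    . . . . . . . . .
    . . . . . . . . .
T1:
  2·area = 44
  edge (18, 16)→(8, 8): d=(-10,-8) top-left  bias=+0
  edge (8, 8)→(6, 2): d=(-2,-6) top-left  bias=+0
  edge (6, 2)→(18, 16): d=(12,14) right/bottom  bias=-1
    (3,2)@(7, 5): e=[22,0,22] → X  [on edge]
    (4,2)@(9, 5): e=[38,12,-6] → .
    (3,3)@(7, 7): e=[2,-4,46] → .
    (4,3)@(9, 7): e=[18,8,18] → X
    (5,3)@(11, 7): e=[34,20,-10] → .
    (4,4)@(9, 9): e=[-2,4,42] → .
    (5,4)@(11, 9): e=[14,16,14] → X
    (6,4)@(13, 9): e=[30,28,-14] → .
    (4,5)@(9, 11): e=[-22,0,66] → .  [on edge]
    (5,5)@(11, 11): e=[-6,12,38] → .
    (6,5)@(13, 11): e=[10,24,10] → X
    (7,5)@(15, 11): e=[26,36,-18] → .
    (5,8)@(11, 17): e=[-66,0,110] → .  [on edge]
  covered (6 px):
    . . . . . . . . .
    . . . . . . . . .
    . . . X . . . . .
    . . . . X . . . .
    . . . . . X . . .
    . . . . . . X . .
    . . . . . . . X .
    . . . . . . . . X
    . . . . . . . . .
T2:
  2·area = 56
  edge (12, 8)→(0, 12): d=(-12,4) right/bottom  bias=-1
  edge (0, 12)→(4, 6): d=(4,-6) top-left  bias=+0
  edge (4, 6)→(12, 8): d=(8,2) right/bottom  bias=-1
    (2,3)@(5, 7): e=[40,10,6] → X
    (3,3)@(7, 7): e=[32,22,2] → X
    (4,3)@(9, 7): e=[24,34,-2] → .
    (7,3)@(15, 7): e=[0,70,-14] → .  [on edge]
    (1,4)@(3, 9): e=[24,6,26] → X
    (4,4)@(9, 9): e=[0,42,14] → .  [on edge]
    (0,5)@(1, 11): e=[8,2,46] → X
    (1,5)@(3, 11): e=[0,14,42] → .  [on edge]
    (2,5)@(5, 11): e=[-8,26,38] → .
    (3,5)@(7, 11): e=[-16,38,34] → .
    (0,6)@(1, 13): e=[-16,10,62] → .
  covered (6 px):
    . . . . . . . . .
    . . . . . . . . .
    . . . . . . . . .
    . . X X . . . . .
    . X X X . . . . .
    X . . . . . . . .
    . . . . . . . . .
    . . . . . . . . .
    . . . . . . . . .

Z-buffer (winner per pixel, '.' = empty):
  . . . . . . 0 . .
  . . . 0 0 . . . .
  . . 0 1 . . . . .
  . . 2 2 1 . . . .
  . 2 2 2 . 1 . . .
  2 . . . . . 1 . .
  . . . . . . . 1 .
  . . . . . . . . 1
  . . . . . . . . .

Final: 0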